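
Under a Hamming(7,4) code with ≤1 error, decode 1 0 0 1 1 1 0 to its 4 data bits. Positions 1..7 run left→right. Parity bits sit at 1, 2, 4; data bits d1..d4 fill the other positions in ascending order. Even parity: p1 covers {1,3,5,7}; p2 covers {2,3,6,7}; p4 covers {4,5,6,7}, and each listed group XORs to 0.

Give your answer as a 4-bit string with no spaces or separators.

s1 (pos 1,3,5,7): 1⊕0⊕1⊕0 = 0
s2 (pos 2,3,6,7): 0⊕0⊕1⊕0 = 1
s4 (pos 4,5,6,7): 1⊕1⊕1⊕0 = 1
Syndrome s4…s1 = 110 → error at position 6.
Flip position 6: 1001110 → 1001100
Read data bits from positions 3,5,6,7: 0100

0100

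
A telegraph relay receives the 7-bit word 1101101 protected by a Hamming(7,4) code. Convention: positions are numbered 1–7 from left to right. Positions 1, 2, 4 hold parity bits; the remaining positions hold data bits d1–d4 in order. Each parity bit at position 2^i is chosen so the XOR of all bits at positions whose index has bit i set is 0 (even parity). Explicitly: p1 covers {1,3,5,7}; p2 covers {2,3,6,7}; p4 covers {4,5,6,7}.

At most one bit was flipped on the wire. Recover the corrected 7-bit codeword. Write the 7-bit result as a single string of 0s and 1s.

s1 (pos 1,3,5,7): 1⊕0⊕1⊕1 = 1
s2 (pos 2,3,6,7): 1⊕0⊕0⊕1 = 0
s4 (pos 4,5,6,7): 1⊕1⊕0⊕1 = 1
Syndrome s4…s1 = 101 → error at position 5.
Flip position 5: 1101101 → 1101001

1101001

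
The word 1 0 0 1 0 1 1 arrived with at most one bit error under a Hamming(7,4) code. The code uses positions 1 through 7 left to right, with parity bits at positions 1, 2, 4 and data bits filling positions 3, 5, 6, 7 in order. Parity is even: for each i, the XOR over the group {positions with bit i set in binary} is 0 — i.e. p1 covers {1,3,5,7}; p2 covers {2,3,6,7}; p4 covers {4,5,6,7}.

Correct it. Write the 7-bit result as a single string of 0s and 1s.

1000011

s1 (pos 1,3,5,7): 1⊕0⊕0⊕1 = 0
s2 (pos 2,3,6,7): 0⊕0⊕1⊕1 = 0
s4 (pos 4,5,6,7): 1⊕0⊕1⊕1 = 1
Syndrome s4…s1 = 100 → error at position 4.
Flip position 4: 1001011 → 1000011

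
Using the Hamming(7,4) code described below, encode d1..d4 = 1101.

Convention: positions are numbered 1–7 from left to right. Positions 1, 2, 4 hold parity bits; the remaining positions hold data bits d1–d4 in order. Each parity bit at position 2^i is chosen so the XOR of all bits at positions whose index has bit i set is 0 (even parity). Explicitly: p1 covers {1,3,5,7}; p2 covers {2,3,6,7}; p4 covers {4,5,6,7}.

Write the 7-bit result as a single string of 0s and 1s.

Place data at non-parity positions: p1 p2 1 p4 1 0 1
p1 (pos 1,3,5,7): XOR of data positions = 1⊕1⊕1 = 1
p2 (pos 2,3,6,7): XOR of data positions = 1⊕0⊕1 = 0
p4 (pos 4,5,6,7): XOR of data positions = 1⊕0⊕1 = 0
Codeword: 1010101

1010101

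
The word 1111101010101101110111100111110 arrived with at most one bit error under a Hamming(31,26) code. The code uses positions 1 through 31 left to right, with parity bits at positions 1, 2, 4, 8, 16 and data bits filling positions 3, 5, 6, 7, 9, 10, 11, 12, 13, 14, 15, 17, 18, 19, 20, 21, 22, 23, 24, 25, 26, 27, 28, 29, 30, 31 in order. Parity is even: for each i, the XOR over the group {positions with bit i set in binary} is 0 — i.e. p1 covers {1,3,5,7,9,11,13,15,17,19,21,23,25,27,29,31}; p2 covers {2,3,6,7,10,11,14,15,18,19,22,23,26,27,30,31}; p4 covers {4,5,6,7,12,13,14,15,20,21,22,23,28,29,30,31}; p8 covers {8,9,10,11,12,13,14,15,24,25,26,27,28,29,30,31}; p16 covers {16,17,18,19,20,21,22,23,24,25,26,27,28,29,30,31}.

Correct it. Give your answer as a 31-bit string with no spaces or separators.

1111101011101101110111100111110

s1 (pos 1,3,5,7,9,11,13,15,17,19,21,23,25,27,29,31): 1⊕1⊕1⊕1⊕1⊕1⊕1⊕0⊕1⊕0⊕1⊕1⊕0⊕1⊕1⊕0 = 0
s2 (pos 2,3,6,7,10,11,14,15,18,19,22,23,26,27,30,31): 1⊕1⊕0⊕1⊕0⊕1⊕1⊕0⊕1⊕0⊕1⊕1⊕1⊕1⊕1⊕0 = 1
s4 (pos 4,5,6,7,12,13,14,15,20,21,22,23,28,29,30,31): 1⊕1⊕0⊕1⊕0⊕1⊕1⊕0⊕1⊕1⊕1⊕1⊕1⊕1⊕1⊕0 = 0
s8 (pos 8,9,10,11,12,13,14,15,24,25,26,27,28,29,30,31): 0⊕1⊕0⊕1⊕0⊕1⊕1⊕0⊕0⊕0⊕1⊕1⊕1⊕1⊕1⊕0 = 1
s16 (pos 16,17,18,19,20,21,22,23,24,25,26,27,28,29,30,31): 1⊕1⊕1⊕0⊕1⊕1⊕1⊕1⊕0⊕0⊕1⊕1⊕1⊕1⊕1⊕0 = 0
Syndrome s16…s1 = 01010 → error at position 10.
Flip position 10: 1111101010101101110111100111110 → 1111101011101101110111100111110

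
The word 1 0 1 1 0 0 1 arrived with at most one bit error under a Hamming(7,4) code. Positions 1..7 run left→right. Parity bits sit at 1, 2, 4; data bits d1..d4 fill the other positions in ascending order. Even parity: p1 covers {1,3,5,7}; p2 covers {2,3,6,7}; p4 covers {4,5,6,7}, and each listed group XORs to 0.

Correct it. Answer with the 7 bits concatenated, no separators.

0011001

s1 (pos 1,3,5,7): 1⊕1⊕0⊕1 = 1
s2 (pos 2,3,6,7): 0⊕1⊕0⊕1 = 0
s4 (pos 4,5,6,7): 1⊕0⊕0⊕1 = 0
Syndrome s4…s1 = 001 → error at position 1.
Flip position 1: 1011001 → 0011001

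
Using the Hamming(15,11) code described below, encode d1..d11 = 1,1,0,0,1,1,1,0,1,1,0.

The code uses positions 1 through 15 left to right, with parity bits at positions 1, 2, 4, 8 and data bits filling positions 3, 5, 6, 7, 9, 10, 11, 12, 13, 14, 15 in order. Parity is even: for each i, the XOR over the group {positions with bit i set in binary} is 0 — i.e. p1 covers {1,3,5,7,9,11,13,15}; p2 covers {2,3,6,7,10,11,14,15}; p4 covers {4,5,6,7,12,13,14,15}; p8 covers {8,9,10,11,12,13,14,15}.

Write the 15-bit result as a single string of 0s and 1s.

101110011110110

Place data at non-parity positions: p1 p2 1 p4 1 0 0 p8 1 1 1 0 1 1 0
p1 (pos 1,3,5,7,9,11,13,15): XOR of data positions = 1⊕1⊕0⊕1⊕1⊕1⊕0 = 1
p2 (pos 2,3,6,7,10,11,14,15): XOR of data positions = 1⊕0⊕0⊕1⊕1⊕1⊕0 = 0
p4 (pos 4,5,6,7,12,13,14,15): XOR of data positions = 1⊕0⊕0⊕0⊕1⊕1⊕0 = 1
p8 (pos 8,9,10,11,12,13,14,15): XOR of data positions = 1⊕1⊕1⊕0⊕1⊕1⊕0 = 1
Codeword: 101110011110110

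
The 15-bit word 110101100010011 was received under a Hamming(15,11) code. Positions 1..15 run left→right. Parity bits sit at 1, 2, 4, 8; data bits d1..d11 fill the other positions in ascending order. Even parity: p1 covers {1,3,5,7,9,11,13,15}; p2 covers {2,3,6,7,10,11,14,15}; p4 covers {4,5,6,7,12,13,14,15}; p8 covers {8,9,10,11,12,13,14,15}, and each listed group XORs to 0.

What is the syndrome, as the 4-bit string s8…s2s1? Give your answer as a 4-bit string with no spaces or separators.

s1 (pos 1,3,5,7,9,11,13,15): 1⊕0⊕0⊕1⊕0⊕1⊕0⊕1 = 0
s2 (pos 2,3,6,7,10,11,14,15): 1⊕0⊕1⊕1⊕0⊕1⊕1⊕1 = 0
s4 (pos 4,5,6,7,12,13,14,15): 1⊕0⊕1⊕1⊕0⊕0⊕1⊕1 = 1
s8 (pos 8,9,10,11,12,13,14,15): 0⊕0⊕0⊕1⊕0⊕0⊕1⊕1 = 1
Syndrome s8…s1 = 1100 → error at position 12.

1100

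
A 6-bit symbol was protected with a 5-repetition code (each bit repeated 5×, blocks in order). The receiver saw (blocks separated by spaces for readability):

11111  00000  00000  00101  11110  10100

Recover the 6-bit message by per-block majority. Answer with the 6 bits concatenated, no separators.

100010

Block 1 (11111): 5 ones → 1
Block 2 (00000): 0 ones → 0
Block 3 (00000): 0 ones → 0
Block 4 (00101): 2 ones → 0
Block 5 (11110): 4 ones → 1
Block 6 (10100): 2 ones → 0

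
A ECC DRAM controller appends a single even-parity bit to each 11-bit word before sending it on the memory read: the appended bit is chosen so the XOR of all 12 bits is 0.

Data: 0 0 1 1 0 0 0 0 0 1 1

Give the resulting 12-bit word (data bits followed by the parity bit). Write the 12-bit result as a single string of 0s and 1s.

001100000110

XOR of the 11 data bits: 0⊕0⊕1⊕1⊕0⊕0⊕0⊕0⊕0⊕1⊕1 = 0
Parity bit = 0 (so all 12 bits XOR to 0).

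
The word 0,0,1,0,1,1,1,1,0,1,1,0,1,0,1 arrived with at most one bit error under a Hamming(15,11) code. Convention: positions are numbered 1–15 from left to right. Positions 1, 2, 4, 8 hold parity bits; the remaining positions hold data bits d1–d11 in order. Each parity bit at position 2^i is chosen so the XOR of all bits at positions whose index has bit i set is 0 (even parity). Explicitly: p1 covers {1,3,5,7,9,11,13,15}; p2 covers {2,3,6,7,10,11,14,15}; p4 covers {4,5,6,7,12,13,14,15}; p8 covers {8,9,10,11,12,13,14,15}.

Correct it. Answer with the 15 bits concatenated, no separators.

s1 (pos 1,3,5,7,9,11,13,15): 0⊕1⊕1⊕1⊕0⊕1⊕1⊕1 = 0
s2 (pos 2,3,6,7,10,11,14,15): 0⊕1⊕1⊕1⊕1⊕1⊕0⊕1 = 0
s4 (pos 4,5,6,7,12,13,14,15): 0⊕1⊕1⊕1⊕0⊕1⊕0⊕1 = 1
s8 (pos 8,9,10,11,12,13,14,15): 1⊕0⊕1⊕1⊕0⊕1⊕0⊕1 = 1
Syndrome s8…s1 = 1100 → error at position 12.
Flip position 12: 001011110110101 → 001011110111101

001011110111101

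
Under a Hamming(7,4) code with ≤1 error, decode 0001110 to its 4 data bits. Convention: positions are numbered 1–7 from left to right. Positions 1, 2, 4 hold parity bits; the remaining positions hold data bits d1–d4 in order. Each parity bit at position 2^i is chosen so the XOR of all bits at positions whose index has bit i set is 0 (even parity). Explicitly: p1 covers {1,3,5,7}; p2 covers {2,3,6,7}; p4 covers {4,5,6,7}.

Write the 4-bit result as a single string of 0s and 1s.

s1 (pos 1,3,5,7): 0⊕0⊕1⊕0 = 1
s2 (pos 2,3,6,7): 0⊕0⊕1⊕0 = 1
s4 (pos 4,5,6,7): 1⊕1⊕1⊕0 = 1
Syndrome s4…s1 = 111 → error at position 7.
Flip position 7: 0001110 → 0001111
Read data bits from positions 3,5,6,7: 0111

0111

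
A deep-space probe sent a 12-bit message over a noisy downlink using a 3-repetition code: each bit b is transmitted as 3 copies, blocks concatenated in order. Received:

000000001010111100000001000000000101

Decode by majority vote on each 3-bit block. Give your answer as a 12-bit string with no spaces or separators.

000010000001

Block 1 (000): 0 ones → 0
Block 2 (000): 0 ones → 0
Block 3 (001): 1 one → 0
Block 4 (010): 1 one → 0
Block 5 (111): 3 ones → 1
Block 6 (100): 1 one → 0
Block 7 (000): 0 ones → 0
Block 8 (001): 1 one → 0
Block 9 (000): 0 ones → 0
Block 10 (000): 0 ones → 0
Block 11 (000): 0 ones → 0
Block 12 (101): 2 ones → 1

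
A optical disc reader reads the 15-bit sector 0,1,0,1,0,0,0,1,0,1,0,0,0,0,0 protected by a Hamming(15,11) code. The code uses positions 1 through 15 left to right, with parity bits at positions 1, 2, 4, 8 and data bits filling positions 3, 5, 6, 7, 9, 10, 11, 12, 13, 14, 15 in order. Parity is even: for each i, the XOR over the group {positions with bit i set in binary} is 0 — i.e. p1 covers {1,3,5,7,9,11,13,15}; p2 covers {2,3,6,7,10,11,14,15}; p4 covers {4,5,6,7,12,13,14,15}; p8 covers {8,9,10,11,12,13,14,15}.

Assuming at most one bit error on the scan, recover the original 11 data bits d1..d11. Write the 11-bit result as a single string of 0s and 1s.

00000100000

s1 (pos 1,3,5,7,9,11,13,15): 0⊕0⊕0⊕0⊕0⊕0⊕0⊕0 = 0
s2 (pos 2,3,6,7,10,11,14,15): 1⊕0⊕0⊕0⊕1⊕0⊕0⊕0 = 0
s4 (pos 4,5,6,7,12,13,14,15): 1⊕0⊕0⊕0⊕0⊕0⊕0⊕0 = 1
s8 (pos 8,9,10,11,12,13,14,15): 1⊕0⊕1⊕0⊕0⊕0⊕0⊕0 = 0
Syndrome s8…s1 = 0100 → error at position 4.
Flip position 4: 010100010100000 → 010000010100000
Read data bits from positions 3,5,6,7,9,10,11,12,13,14,15: 00000100000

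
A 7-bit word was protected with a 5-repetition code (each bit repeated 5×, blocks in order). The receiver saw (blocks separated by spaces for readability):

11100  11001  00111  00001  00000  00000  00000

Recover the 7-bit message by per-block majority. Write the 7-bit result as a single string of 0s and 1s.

Block 1 (11100): 3 ones → 1
Block 2 (11001): 3 ones → 1
Block 3 (00111): 3 ones → 1
Block 4 (00001): 1 one → 0
Block 5 (00000): 0 ones → 0
Block 6 (00000): 0 ones → 0
Block 7 (00000): 0 ones → 0

1110000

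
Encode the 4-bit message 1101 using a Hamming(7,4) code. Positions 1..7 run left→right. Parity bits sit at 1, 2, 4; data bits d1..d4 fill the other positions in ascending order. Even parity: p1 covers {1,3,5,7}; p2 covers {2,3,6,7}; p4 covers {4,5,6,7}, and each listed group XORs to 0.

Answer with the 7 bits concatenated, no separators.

Place data at non-parity positions: p1 p2 1 p4 1 0 1
p1 (pos 1,3,5,7): XOR of data positions = 1⊕1⊕1 = 1
p2 (pos 2,3,6,7): XOR of data positions = 1⊕0⊕1 = 0
p4 (pos 4,5,6,7): XOR of data positions = 1⊕0⊕1 = 0
Codeword: 1010101

1010101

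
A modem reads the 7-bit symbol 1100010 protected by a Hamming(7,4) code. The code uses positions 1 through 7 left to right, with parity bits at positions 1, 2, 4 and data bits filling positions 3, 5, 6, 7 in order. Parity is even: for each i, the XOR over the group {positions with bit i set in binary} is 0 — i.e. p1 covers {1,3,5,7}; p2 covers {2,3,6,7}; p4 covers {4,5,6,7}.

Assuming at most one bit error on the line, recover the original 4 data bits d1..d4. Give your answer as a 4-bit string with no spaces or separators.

0110

s1 (pos 1,3,5,7): 1⊕0⊕0⊕0 = 1
s2 (pos 2,3,6,7): 1⊕0⊕1⊕0 = 0
s4 (pos 4,5,6,7): 0⊕0⊕1⊕0 = 1
Syndrome s4…s1 = 101 → error at position 5.
Flip position 5: 1100010 → 1100110
Read data bits from positions 3,5,6,7: 0110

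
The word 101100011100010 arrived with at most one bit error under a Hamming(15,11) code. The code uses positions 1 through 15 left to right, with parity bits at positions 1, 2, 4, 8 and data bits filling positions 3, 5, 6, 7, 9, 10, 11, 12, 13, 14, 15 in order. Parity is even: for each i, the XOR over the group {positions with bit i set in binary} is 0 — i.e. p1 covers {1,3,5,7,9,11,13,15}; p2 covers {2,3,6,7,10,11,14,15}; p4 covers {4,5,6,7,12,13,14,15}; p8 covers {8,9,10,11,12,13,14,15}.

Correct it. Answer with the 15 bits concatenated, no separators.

100100011100010

s1 (pos 1,3,5,7,9,11,13,15): 1⊕1⊕0⊕0⊕1⊕0⊕0⊕0 = 1
s2 (pos 2,3,6,7,10,11,14,15): 0⊕1⊕0⊕0⊕1⊕0⊕1⊕0 = 1
s4 (pos 4,5,6,7,12,13,14,15): 1⊕0⊕0⊕0⊕0⊕0⊕1⊕0 = 0
s8 (pos 8,9,10,11,12,13,14,15): 1⊕1⊕1⊕0⊕0⊕0⊕1⊕0 = 0
Syndrome s8…s1 = 0011 → error at position 3.
Flip position 3: 101100011100010 → 100100011100010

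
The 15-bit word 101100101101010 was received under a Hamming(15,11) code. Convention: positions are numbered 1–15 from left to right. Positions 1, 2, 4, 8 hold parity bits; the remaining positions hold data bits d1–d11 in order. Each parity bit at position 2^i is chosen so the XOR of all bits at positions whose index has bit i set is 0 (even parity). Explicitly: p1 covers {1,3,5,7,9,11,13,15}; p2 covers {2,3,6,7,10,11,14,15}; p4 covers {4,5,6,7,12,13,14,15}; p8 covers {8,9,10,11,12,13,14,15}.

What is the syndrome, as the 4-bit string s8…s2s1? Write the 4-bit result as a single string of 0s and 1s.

0000

s1 (pos 1,3,5,7,9,11,13,15): 1⊕1⊕0⊕1⊕1⊕0⊕0⊕0 = 0
s2 (pos 2,3,6,7,10,11,14,15): 0⊕1⊕0⊕1⊕1⊕0⊕1⊕0 = 0
s4 (pos 4,5,6,7,12,13,14,15): 1⊕0⊕0⊕1⊕1⊕0⊕1⊕0 = 0
s8 (pos 8,9,10,11,12,13,14,15): 0⊕1⊕1⊕0⊕1⊕0⊕1⊕0 = 0
Syndrome s8…s1 = 0000 → no error.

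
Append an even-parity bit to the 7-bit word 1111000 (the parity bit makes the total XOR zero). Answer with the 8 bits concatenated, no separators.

XOR of the 7 data bits: 1⊕1⊕1⊕1⊕0⊕0⊕0 = 0
Parity bit = 0 (so all 8 bits XOR to 0).

11110000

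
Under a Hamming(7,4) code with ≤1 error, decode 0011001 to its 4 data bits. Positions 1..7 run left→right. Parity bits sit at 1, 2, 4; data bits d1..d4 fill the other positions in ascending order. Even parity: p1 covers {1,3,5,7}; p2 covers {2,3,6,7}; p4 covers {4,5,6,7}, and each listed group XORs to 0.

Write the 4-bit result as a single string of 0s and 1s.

1001

s1 (pos 1,3,5,7): 0⊕1⊕0⊕1 = 0
s2 (pos 2,3,6,7): 0⊕1⊕0⊕1 = 0
s4 (pos 4,5,6,7): 1⊕0⊕0⊕1 = 0
Syndrome s4…s1 = 000 → no error.
Read data bits from positions 3,5,6,7: 1001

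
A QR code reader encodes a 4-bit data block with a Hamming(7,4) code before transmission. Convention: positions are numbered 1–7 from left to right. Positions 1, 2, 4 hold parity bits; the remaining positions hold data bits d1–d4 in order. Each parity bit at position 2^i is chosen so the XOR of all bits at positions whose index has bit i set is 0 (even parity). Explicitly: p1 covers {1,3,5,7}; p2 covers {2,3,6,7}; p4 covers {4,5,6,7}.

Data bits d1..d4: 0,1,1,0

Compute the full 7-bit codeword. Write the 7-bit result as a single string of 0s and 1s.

1100110

Place data at non-parity positions: p1 p2 0 p4 1 1 0
p1 (pos 1,3,5,7): XOR of data positions = 0⊕1⊕0 = 1
p2 (pos 2,3,6,7): XOR of data positions = 0⊕1⊕0 = 1
p4 (pos 4,5,6,7): XOR of data positions = 1⊕1⊕0 = 0
Codeword: 1100110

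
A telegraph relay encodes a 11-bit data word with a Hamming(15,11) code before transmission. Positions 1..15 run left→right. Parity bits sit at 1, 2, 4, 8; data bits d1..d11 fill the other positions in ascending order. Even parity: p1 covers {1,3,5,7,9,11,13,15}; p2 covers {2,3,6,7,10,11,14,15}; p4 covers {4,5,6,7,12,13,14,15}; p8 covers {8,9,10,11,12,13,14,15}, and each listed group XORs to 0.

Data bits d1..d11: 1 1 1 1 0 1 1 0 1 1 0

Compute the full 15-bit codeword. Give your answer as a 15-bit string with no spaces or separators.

Place data at non-parity positions: p1 p2 1 p4 1 1 1 p8 0 1 1 0 1 1 0
p1 (pos 1,3,5,7,9,11,13,15): XOR of data positions = 1⊕1⊕1⊕0⊕1⊕1⊕0 = 1
p2 (pos 2,3,6,7,10,11,14,15): XOR of data positions = 1⊕1⊕1⊕1⊕1⊕1⊕0 = 0
p4 (pos 4,5,6,7,12,13,14,15): XOR of data positions = 1⊕1⊕1⊕0⊕1⊕1⊕0 = 1
p8 (pos 8,9,10,11,12,13,14,15): XOR of data positions = 0⊕1⊕1⊕0⊕1⊕1⊕0 = 0
Codeword: 101111100110110

101111100110110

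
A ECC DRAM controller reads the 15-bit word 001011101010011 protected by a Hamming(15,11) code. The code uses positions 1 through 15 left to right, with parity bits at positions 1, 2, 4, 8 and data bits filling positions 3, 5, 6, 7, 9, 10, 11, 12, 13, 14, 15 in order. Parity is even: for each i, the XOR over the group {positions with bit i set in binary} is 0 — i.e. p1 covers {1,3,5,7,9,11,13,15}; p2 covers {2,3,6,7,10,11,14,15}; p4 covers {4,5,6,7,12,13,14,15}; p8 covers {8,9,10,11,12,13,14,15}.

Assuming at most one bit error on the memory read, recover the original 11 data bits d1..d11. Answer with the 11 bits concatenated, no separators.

11111010011

s1 (pos 1,3,5,7,9,11,13,15): 0⊕1⊕1⊕1⊕1⊕1⊕0⊕1 = 0
s2 (pos 2,3,6,7,10,11,14,15): 0⊕1⊕1⊕1⊕0⊕1⊕1⊕1 = 0
s4 (pos 4,5,6,7,12,13,14,15): 0⊕1⊕1⊕1⊕0⊕0⊕1⊕1 = 1
s8 (pos 8,9,10,11,12,13,14,15): 0⊕1⊕0⊕1⊕0⊕0⊕1⊕1 = 0
Syndrome s8…s1 = 0100 → error at position 4.
Flip position 4: 001011101010011 → 001111101010011
Read data bits from positions 3,5,6,7,9,10,11,12,13,14,15: 11111010011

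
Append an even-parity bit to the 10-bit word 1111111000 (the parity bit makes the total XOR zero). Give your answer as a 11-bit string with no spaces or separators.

XOR of the 10 data bits: 1⊕1⊕1⊕1⊕1⊕1⊕1⊕0⊕0⊕0 = 1
Parity bit = 1 (so all 11 bits XOR to 0).

11111110001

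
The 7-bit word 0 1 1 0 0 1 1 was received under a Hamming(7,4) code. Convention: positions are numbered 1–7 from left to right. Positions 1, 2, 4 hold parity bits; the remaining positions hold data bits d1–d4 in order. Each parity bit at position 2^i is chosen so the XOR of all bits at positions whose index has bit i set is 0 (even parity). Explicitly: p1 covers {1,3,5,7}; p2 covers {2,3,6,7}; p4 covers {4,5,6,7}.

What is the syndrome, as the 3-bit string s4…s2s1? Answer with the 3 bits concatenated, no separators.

s1 (pos 1,3,5,7): 0⊕1⊕0⊕1 = 0
s2 (pos 2,3,6,7): 1⊕1⊕1⊕1 = 0
s4 (pos 4,5,6,7): 0⊕0⊕1⊕1 = 0
Syndrome s4…s1 = 000 → no error.

000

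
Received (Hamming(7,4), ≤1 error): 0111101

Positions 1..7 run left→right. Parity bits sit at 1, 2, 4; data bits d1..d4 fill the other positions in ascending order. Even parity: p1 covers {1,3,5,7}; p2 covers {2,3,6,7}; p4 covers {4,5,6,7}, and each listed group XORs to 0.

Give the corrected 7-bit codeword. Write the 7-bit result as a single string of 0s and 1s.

s1 (pos 1,3,5,7): 0⊕1⊕1⊕1 = 1
s2 (pos 2,3,6,7): 1⊕1⊕0⊕1 = 1
s4 (pos 4,5,6,7): 1⊕1⊕0⊕1 = 1
Syndrome s4…s1 = 111 → error at position 7.
Flip position 7: 0111101 → 0111100

0111100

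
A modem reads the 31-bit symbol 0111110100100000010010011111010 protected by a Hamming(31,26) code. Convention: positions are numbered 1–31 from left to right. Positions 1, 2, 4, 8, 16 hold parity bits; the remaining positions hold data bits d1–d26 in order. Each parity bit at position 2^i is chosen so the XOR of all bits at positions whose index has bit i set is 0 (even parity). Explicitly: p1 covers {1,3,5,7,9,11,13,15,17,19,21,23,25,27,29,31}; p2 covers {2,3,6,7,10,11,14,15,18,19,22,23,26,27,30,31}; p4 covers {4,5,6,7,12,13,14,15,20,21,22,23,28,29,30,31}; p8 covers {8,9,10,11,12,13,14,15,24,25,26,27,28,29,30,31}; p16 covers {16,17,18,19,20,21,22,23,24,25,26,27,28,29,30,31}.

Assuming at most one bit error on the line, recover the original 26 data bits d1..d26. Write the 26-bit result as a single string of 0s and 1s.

11100010000010010011111010

s1 (pos 1,3,5,7,9,11,13,15,17,19,21,23,25,27,29,31): 0⊕1⊕1⊕0⊕0⊕1⊕0⊕0⊕0⊕0⊕1⊕0⊕1⊕1⊕0⊕0 = 0
s2 (pos 2,3,6,7,10,11,14,15,18,19,22,23,26,27,30,31): 1⊕1⊕1⊕0⊕0⊕1⊕0⊕0⊕1⊕0⊕0⊕0⊕1⊕1⊕1⊕0 = 0
s4 (pos 4,5,6,7,12,13,14,15,20,21,22,23,28,29,30,31): 1⊕1⊕1⊕0⊕0⊕0⊕0⊕0⊕0⊕1⊕0⊕0⊕1⊕0⊕1⊕0 = 0
s8 (pos 8,9,10,11,12,13,14,15,24,25,26,27,28,29,30,31): 1⊕0⊕0⊕1⊕0⊕0⊕0⊕0⊕1⊕1⊕1⊕1⊕1⊕0⊕1⊕0 = 0
s16 (pos 16,17,18,19,20,21,22,23,24,25,26,27,28,29,30,31): 0⊕0⊕1⊕0⊕0⊕1⊕0⊕0⊕1⊕1⊕1⊕1⊕1⊕0⊕1⊕0 = 0
Syndrome s16…s1 = 00000 → no error.
Read data bits from positions 3,5,6,7,9,10,11,12,13,14,15,17,18,19,20,21,22,23,24,25,26,27,28,29,30,31: 11100010000010010011111010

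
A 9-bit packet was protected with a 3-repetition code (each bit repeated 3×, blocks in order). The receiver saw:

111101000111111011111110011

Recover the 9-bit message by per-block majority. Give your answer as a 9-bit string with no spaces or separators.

110111111

Block 1 (111): 3 ones → 1
Block 2 (101): 2 ones → 1
Block 3 (000): 0 ones → 0
Block 4 (111): 3 ones → 1
Block 5 (111): 3 ones → 1
Block 6 (011): 2 ones → 1
Block 7 (111): 3 ones → 1
Block 8 (110): 2 ones → 1
Block 9 (011): 2 ones → 1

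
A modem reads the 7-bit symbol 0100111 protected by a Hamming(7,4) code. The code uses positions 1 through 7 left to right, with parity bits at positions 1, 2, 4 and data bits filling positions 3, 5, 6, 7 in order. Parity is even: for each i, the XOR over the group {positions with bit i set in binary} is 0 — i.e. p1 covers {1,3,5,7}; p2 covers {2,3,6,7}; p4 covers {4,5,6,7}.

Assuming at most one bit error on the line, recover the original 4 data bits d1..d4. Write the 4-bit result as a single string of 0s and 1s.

s1 (pos 1,3,5,7): 0⊕0⊕1⊕1 = 0
s2 (pos 2,3,6,7): 1⊕0⊕1⊕1 = 1
s4 (pos 4,5,6,7): 0⊕1⊕1⊕1 = 1
Syndrome s4…s1 = 110 → error at position 6.
Flip position 6: 0100111 → 0100101
Read data bits from positions 3,5,6,7: 0101

0101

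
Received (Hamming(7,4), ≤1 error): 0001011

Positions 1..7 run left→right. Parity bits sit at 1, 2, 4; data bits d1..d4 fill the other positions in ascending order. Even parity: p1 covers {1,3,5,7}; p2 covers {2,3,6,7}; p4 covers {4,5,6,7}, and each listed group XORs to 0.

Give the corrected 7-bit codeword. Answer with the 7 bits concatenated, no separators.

0001111

s1 (pos 1,3,5,7): 0⊕0⊕0⊕1 = 1
s2 (pos 2,3,6,7): 0⊕0⊕1⊕1 = 0
s4 (pos 4,5,6,7): 1⊕0⊕1⊕1 = 1
Syndrome s4…s1 = 101 → error at position 5.
Flip position 5: 0001011 → 0001111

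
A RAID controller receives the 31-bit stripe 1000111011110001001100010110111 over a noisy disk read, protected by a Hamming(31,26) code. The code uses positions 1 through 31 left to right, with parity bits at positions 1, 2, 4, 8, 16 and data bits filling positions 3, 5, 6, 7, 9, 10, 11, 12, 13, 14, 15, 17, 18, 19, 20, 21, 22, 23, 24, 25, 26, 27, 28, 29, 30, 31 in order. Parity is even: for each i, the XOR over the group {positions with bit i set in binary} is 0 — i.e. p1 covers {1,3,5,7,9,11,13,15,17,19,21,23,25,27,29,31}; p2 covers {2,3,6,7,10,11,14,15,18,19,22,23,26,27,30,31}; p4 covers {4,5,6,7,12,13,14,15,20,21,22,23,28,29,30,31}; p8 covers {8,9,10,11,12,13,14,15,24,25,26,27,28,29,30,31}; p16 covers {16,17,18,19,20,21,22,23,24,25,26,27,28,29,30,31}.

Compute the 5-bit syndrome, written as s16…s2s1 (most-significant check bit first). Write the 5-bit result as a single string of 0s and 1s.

s1 (pos 1,3,5,7,9,11,13,15,17,19,21,23,25,27,29,31): 1⊕0⊕1⊕1⊕1⊕1⊕0⊕0⊕0⊕1⊕0⊕0⊕0⊕1⊕1⊕1 = 1
s2 (pos 2,3,6,7,10,11,14,15,18,19,22,23,26,27,30,31): 0⊕0⊕1⊕1⊕1⊕1⊕0⊕0⊕0⊕1⊕0⊕0⊕1⊕1⊕1⊕1 = 1
s4 (pos 4,5,6,7,12,13,14,15,20,21,22,23,28,29,30,31): 0⊕1⊕1⊕1⊕1⊕0⊕0⊕0⊕1⊕0⊕0⊕0⊕0⊕1⊕1⊕1 = 0
s8 (pos 8,9,10,11,12,13,14,15,24,25,26,27,28,29,30,31): 0⊕1⊕1⊕1⊕1⊕0⊕0⊕0⊕1⊕0⊕1⊕1⊕0⊕1⊕1⊕1 = 0
s16 (pos 16,17,18,19,20,21,22,23,24,25,26,27,28,29,30,31): 1⊕0⊕0⊕1⊕1⊕0⊕0⊕0⊕1⊕0⊕1⊕1⊕0⊕1⊕1⊕1 = 1
Syndrome s16…s1 = 10011 → error at position 19.

10011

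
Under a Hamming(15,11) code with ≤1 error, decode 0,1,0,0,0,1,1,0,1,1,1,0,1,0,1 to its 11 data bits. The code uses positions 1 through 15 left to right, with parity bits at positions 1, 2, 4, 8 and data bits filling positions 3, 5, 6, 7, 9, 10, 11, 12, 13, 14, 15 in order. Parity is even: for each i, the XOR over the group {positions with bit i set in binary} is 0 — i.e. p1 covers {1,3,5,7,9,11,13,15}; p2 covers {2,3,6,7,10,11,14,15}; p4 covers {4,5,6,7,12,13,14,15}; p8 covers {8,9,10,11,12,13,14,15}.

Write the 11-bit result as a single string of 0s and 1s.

00110110101

s1 (pos 1,3,5,7,9,11,13,15): 0⊕0⊕0⊕1⊕1⊕1⊕1⊕1 = 1
s2 (pos 2,3,6,7,10,11,14,15): 1⊕0⊕1⊕1⊕1⊕1⊕0⊕1 = 0
s4 (pos 4,5,6,7,12,13,14,15): 0⊕0⊕1⊕1⊕0⊕1⊕0⊕1 = 0
s8 (pos 8,9,10,11,12,13,14,15): 0⊕1⊕1⊕1⊕0⊕1⊕0⊕1 = 1
Syndrome s8…s1 = 1001 → error at position 9.
Flip position 9: 010001101110101 → 010001100110101
Read data bits from positions 3,5,6,7,9,10,11,12,13,14,15: 00110110101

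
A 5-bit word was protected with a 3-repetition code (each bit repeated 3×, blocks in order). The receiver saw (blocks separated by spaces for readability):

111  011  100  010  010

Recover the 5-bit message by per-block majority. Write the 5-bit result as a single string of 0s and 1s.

Block 1 (111): 3 ones → 1
Block 2 (011): 2 ones → 1
Block 3 (100): 1 one → 0
Block 4 (010): 1 one → 0
Block 5 (010): 1 one → 0

11000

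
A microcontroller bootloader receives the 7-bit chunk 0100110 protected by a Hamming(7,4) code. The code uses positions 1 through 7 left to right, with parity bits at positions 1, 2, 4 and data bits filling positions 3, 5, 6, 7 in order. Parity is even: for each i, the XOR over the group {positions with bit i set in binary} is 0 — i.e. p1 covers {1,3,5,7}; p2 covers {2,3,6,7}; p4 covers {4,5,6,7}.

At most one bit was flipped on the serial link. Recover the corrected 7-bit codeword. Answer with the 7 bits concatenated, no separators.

1100110

s1 (pos 1,3,5,7): 0⊕0⊕1⊕0 = 1
s2 (pos 2,3,6,7): 1⊕0⊕1⊕0 = 0
s4 (pos 4,5,6,7): 0⊕1⊕1⊕0 = 0
Syndrome s4…s1 = 001 → error at position 1.
Flip position 1: 0100110 → 1100110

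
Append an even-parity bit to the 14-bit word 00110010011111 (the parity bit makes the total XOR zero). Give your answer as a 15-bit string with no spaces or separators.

001100100111110

XOR of the 14 data bits: 0⊕0⊕1⊕1⊕0⊕0⊕1⊕0⊕0⊕1⊕1⊕1⊕1⊕1 = 0
Parity bit = 0 (so all 15 bits XOR to 0).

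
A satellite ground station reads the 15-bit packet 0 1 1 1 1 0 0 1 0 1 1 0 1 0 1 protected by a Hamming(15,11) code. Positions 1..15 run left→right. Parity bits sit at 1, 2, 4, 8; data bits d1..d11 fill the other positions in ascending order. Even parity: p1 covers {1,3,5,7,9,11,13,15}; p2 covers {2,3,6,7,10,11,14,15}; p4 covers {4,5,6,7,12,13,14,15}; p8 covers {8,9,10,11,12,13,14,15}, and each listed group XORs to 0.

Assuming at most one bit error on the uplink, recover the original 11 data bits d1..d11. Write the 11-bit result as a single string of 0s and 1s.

11000100101

s1 (pos 1,3,5,7,9,11,13,15): 0⊕1⊕1⊕0⊕0⊕1⊕1⊕1 = 1
s2 (pos 2,3,6,7,10,11,14,15): 1⊕1⊕0⊕0⊕1⊕1⊕0⊕1 = 1
s4 (pos 4,5,6,7,12,13,14,15): 1⊕1⊕0⊕0⊕0⊕1⊕0⊕1 = 0
s8 (pos 8,9,10,11,12,13,14,15): 1⊕0⊕1⊕1⊕0⊕1⊕0⊕1 = 1
Syndrome s8…s1 = 1011 → error at position 11.
Flip position 11: 011110010110101 → 011110010100101
Read data bits from positions 3,5,6,7,9,10,11,12,13,14,15: 11000100101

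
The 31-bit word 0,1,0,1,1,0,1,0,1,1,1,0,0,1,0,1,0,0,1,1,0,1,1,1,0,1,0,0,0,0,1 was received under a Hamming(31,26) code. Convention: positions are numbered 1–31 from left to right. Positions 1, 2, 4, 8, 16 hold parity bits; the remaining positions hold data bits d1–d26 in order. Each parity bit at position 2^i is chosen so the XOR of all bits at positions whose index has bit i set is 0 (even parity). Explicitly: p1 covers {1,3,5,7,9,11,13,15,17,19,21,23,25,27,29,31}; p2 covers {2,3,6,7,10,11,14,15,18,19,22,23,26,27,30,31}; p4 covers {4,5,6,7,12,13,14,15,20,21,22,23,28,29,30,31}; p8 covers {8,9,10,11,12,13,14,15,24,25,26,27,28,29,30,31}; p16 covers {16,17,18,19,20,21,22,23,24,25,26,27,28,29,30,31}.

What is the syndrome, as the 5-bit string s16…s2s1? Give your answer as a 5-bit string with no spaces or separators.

s1 (pos 1,3,5,7,9,11,13,15,17,19,21,23,25,27,29,31): 0⊕0⊕1⊕1⊕1⊕1⊕0⊕0⊕0⊕1⊕0⊕1⊕0⊕0⊕0⊕1 = 1
s2 (pos 2,3,6,7,10,11,14,15,18,19,22,23,26,27,30,31): 1⊕0⊕0⊕1⊕1⊕1⊕1⊕0⊕0⊕1⊕1⊕1⊕1⊕0⊕0⊕1 = 0
s4 (pos 4,5,6,7,12,13,14,15,20,21,22,23,28,29,30,31): 1⊕1⊕0⊕1⊕0⊕0⊕1⊕0⊕1⊕0⊕1⊕1⊕0⊕0⊕0⊕1 = 0
s8 (pos 8,9,10,11,12,13,14,15,24,25,26,27,28,29,30,31): 0⊕1⊕1⊕1⊕0⊕0⊕1⊕0⊕1⊕0⊕1⊕0⊕0⊕0⊕0⊕1 = 1
s16 (pos 16,17,18,19,20,21,22,23,24,25,26,27,28,29,30,31): 1⊕0⊕0⊕1⊕1⊕0⊕1⊕1⊕1⊕0⊕1⊕0⊕0⊕0⊕0⊕1 = 0
Syndrome s16…s1 = 01001 → error at position 9.

01001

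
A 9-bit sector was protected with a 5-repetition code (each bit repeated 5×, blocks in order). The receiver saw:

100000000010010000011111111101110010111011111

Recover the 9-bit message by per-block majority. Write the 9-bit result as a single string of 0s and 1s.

Block 1 (10000): 1 one → 0
Block 2 (00000): 0 ones → 0
Block 3 (10010): 2 ones → 0
Block 4 (00001): 1 one → 0
Block 5 (11111): 5 ones → 1
Block 6 (11101): 4 ones → 1
Block 7 (11001): 3 ones → 1
Block 8 (01110): 3 ones → 1
Block 9 (11111): 5 ones → 1

000011111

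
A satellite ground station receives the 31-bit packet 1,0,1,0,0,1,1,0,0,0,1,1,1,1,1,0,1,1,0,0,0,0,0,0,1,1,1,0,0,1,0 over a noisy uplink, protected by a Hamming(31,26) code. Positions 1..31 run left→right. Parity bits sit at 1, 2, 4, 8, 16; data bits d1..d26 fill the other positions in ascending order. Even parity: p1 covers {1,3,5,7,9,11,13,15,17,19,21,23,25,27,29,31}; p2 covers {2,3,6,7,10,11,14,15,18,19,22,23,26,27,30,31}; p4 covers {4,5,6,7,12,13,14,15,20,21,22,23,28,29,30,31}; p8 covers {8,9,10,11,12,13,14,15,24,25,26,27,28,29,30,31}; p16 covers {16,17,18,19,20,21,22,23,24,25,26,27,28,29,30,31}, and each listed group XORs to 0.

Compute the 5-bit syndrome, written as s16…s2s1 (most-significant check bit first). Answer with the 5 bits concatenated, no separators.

s1 (pos 1,3,5,7,9,11,13,15,17,19,21,23,25,27,29,31): 1⊕1⊕0⊕1⊕0⊕1⊕1⊕1⊕1⊕0⊕0⊕0⊕1⊕1⊕0⊕0 = 1
s2 (pos 2,3,6,7,10,11,14,15,18,19,22,23,26,27,30,31): 0⊕1⊕1⊕1⊕0⊕1⊕1⊕1⊕1⊕0⊕0⊕0⊕1⊕1⊕1⊕0 = 0
s4 (pos 4,5,6,7,12,13,14,15,20,21,22,23,28,29,30,31): 0⊕0⊕1⊕1⊕1⊕1⊕1⊕1⊕0⊕0⊕0⊕0⊕0⊕0⊕1⊕0 = 1
s8 (pos 8,9,10,11,12,13,14,15,24,25,26,27,28,29,30,31): 0⊕0⊕0⊕1⊕1⊕1⊕1⊕1⊕0⊕1⊕1⊕1⊕0⊕0⊕1⊕0 = 1
s16 (pos 16,17,18,19,20,21,22,23,24,25,26,27,28,29,30,31): 0⊕1⊕1⊕0⊕0⊕0⊕0⊕0⊕0⊕1⊕1⊕1⊕0⊕0⊕1⊕0 = 0
Syndrome s16…s1 = 01101 → error at position 13.

01101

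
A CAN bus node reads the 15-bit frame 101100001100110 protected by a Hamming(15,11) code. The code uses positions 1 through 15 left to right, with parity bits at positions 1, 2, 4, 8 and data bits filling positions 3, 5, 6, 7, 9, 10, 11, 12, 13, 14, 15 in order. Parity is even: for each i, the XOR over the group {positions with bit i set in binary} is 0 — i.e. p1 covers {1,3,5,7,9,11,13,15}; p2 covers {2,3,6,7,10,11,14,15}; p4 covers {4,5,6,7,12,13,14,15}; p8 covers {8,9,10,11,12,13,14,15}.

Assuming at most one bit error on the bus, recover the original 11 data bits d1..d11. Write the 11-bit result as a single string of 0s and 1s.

s1 (pos 1,3,5,7,9,11,13,15): 1⊕1⊕0⊕0⊕1⊕0⊕1⊕0 = 0
s2 (pos 2,3,6,7,10,11,14,15): 0⊕1⊕0⊕0⊕1⊕0⊕1⊕0 = 1
s4 (pos 4,5,6,7,12,13,14,15): 1⊕0⊕0⊕0⊕0⊕1⊕1⊕0 = 1
s8 (pos 8,9,10,11,12,13,14,15): 0⊕1⊕1⊕0⊕0⊕1⊕1⊕0 = 0
Syndrome s8…s1 = 0110 → error at position 6.
Flip position 6: 101100001100110 → 101101001100110
Read data bits from positions 3,5,6,7,9,10,11,12,13,14,15: 10101100110

10101100110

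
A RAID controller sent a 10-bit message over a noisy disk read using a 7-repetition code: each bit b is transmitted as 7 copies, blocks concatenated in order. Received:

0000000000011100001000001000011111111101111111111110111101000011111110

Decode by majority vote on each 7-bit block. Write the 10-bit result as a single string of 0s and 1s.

Block 1 (0000000): 0 ones → 0
Block 2 (0000111): 3 ones → 0
Block 3 (0000100): 1 one → 0
Block 4 (0001000): 1 one → 0
Block 5 (0111111): 6 ones → 1
Block 6 (1110111): 6 ones → 1
Block 7 (1111111): 7 ones → 1
Block 8 (1101111): 6 ones → 1
Block 9 (0100001): 2 ones → 0
Block 10 (1111110): 6 ones → 1

0000111101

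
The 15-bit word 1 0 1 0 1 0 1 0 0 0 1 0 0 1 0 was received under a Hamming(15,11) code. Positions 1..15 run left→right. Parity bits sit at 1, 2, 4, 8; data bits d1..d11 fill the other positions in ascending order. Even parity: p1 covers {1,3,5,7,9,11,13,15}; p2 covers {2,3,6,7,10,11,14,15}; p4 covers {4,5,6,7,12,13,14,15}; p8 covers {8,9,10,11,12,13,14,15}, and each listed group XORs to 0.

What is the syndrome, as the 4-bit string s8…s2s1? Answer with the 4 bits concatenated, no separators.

s1 (pos 1,3,5,7,9,11,13,15): 1⊕1⊕1⊕1⊕0⊕1⊕0⊕0 = 1
s2 (pos 2,3,6,7,10,11,14,15): 0⊕1⊕0⊕1⊕0⊕1⊕1⊕0 = 0
s4 (pos 4,5,6,7,12,13,14,15): 0⊕1⊕0⊕1⊕0⊕0⊕1⊕0 = 1
s8 (pos 8,9,10,11,12,13,14,15): 0⊕0⊕0⊕1⊕0⊕0⊕1⊕0 = 0
Syndrome s8…s1 = 0101 → error at position 5.

0101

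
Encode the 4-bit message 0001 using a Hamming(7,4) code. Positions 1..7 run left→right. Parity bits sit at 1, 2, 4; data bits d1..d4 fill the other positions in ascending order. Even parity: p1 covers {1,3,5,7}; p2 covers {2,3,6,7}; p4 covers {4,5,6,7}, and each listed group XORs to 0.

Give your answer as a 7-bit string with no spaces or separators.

Place data at non-parity positions: p1 p2 0 p4 0 0 1
p1 (pos 1,3,5,7): XOR of data positions = 0⊕0⊕1 = 1
p2 (pos 2,3,6,7): XOR of data positions = 0⊕0⊕1 = 1
p4 (pos 4,5,6,7): XOR of data positions = 0⊕0⊕1 = 1
Codeword: 1101001

1101001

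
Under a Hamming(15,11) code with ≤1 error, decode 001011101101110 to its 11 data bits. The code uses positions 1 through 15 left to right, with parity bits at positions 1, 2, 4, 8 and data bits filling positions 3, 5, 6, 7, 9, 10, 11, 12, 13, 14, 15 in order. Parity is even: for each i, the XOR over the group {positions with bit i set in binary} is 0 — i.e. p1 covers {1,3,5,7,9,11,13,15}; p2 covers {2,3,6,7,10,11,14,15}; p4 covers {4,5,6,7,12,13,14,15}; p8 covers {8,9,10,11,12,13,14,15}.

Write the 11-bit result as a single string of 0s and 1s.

11111111110

s1 (pos 1,3,5,7,9,11,13,15): 0⊕1⊕1⊕1⊕1⊕0⊕1⊕0 = 1
s2 (pos 2,3,6,7,10,11,14,15): 0⊕1⊕1⊕1⊕1⊕0⊕1⊕0 = 1
s4 (pos 4,5,6,7,12,13,14,15): 0⊕1⊕1⊕1⊕1⊕1⊕1⊕0 = 0
s8 (pos 8,9,10,11,12,13,14,15): 0⊕1⊕1⊕0⊕1⊕1⊕1⊕0 = 1
Syndrome s8…s1 = 1011 → error at position 11.
Flip position 11: 001011101101110 → 001011101111110
Read data bits from positions 3,5,6,7,9,10,11,12,13,14,15: 11111111110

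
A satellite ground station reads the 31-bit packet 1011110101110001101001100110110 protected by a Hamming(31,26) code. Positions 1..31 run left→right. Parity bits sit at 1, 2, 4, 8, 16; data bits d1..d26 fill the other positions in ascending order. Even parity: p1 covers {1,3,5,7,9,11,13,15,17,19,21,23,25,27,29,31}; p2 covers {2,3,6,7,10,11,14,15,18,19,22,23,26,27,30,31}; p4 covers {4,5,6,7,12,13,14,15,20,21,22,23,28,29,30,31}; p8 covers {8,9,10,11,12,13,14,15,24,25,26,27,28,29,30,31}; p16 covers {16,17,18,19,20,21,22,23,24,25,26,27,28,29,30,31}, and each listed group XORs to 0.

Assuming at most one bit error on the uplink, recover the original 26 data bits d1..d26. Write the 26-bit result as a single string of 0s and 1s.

s1 (pos 1,3,5,7,9,11,13,15,17,19,21,23,25,27,29,31): 1⊕1⊕1⊕0⊕0⊕1⊕0⊕0⊕1⊕1⊕0⊕1⊕0⊕1⊕1⊕0 = 1
s2 (pos 2,3,6,7,10,11,14,15,18,19,22,23,26,27,30,31): 0⊕1⊕1⊕0⊕1⊕1⊕0⊕0⊕0⊕1⊕1⊕1⊕1⊕1⊕1⊕0 = 0
s4 (pos 4,5,6,7,12,13,14,15,20,21,22,23,28,29,30,31): 1⊕1⊕1⊕0⊕1⊕0⊕0⊕0⊕0⊕0⊕1⊕1⊕0⊕1⊕1⊕0 = 0
s8 (pos 8,9,10,11,12,13,14,15,24,25,26,27,28,29,30,31): 1⊕0⊕1⊕1⊕1⊕0⊕0⊕0⊕0⊕0⊕1⊕1⊕0⊕1⊕1⊕0 = 0
s16 (pos 16,17,18,19,20,21,22,23,24,25,26,27,28,29,30,31): 1⊕1⊕0⊕1⊕0⊕0⊕1⊕1⊕0⊕0⊕1⊕1⊕0⊕1⊕1⊕0 = 1
Syndrome s16…s1 = 10001 → error at position 17.
Flip position 17: 1011110101110001101001100110110 → 1011110101110001001001100110110
Read data bits from positions 3,5,6,7,9,10,11,12,13,14,15,17,18,19,20,21,22,23,24,25,26,27,28,29,30,31: 11100111000001001100110110

11100111000001001100110110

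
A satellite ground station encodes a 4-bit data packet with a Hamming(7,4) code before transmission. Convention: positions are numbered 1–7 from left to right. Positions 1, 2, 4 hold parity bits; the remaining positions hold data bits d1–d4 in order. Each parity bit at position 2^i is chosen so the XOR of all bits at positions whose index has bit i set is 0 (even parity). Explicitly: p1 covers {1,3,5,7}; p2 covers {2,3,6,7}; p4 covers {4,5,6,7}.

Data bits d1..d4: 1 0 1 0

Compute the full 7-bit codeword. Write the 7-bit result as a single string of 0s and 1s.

Place data at non-parity positions: p1 p2 1 p4 0 1 0
p1 (pos 1,3,5,7): XOR of data positions = 1⊕0⊕0 = 1
p2 (pos 2,3,6,7): XOR of data positions = 1⊕1⊕0 = 0
p4 (pos 4,5,6,7): XOR of data positions = 0⊕1⊕0 = 1
Codeword: 1011010

1011010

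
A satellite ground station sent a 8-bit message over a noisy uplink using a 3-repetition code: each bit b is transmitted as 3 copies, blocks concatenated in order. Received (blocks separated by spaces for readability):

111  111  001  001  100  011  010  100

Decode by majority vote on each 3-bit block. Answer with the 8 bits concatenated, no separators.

Block 1 (111): 3 ones → 1
Block 2 (111): 3 ones → 1
Block 3 (001): 1 one → 0
Block 4 (001): 1 one → 0
Block 5 (100): 1 one → 0
Block 6 (011): 2 ones → 1
Block 7 (010): 1 one → 0
Block 8 (100): 1 one → 0

11000100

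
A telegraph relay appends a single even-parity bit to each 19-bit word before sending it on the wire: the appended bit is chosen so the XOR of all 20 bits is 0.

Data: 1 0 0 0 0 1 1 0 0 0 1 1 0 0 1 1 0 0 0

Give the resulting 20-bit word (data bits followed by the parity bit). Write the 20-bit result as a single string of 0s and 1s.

XOR of the 19 data bits: 1⊕0⊕0⊕0⊕0⊕1⊕1⊕0⊕0⊕0⊕1⊕1⊕0⊕0⊕1⊕1⊕0⊕0⊕0 = 1
Parity bit = 1 (so all 20 bits XOR to 0).

10000110001100110001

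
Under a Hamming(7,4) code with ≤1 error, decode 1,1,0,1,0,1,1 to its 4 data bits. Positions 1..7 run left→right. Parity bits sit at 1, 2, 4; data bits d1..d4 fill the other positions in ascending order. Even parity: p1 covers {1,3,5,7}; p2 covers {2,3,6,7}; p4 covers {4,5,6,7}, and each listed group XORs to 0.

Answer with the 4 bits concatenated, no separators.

s1 (pos 1,3,5,7): 1⊕0⊕0⊕1 = 0
s2 (pos 2,3,6,7): 1⊕0⊕1⊕1 = 1
s4 (pos 4,5,6,7): 1⊕0⊕1⊕1 = 1
Syndrome s4…s1 = 110 → error at position 6.
Flip position 6: 1101011 → 1101001
Read data bits from positions 3,5,6,7: 0001

0001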